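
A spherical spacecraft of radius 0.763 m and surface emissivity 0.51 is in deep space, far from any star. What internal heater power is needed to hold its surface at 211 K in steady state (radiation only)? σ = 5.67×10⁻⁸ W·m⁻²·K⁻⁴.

P ≈ 419 W

P = εσ·4πr²·T⁴.
4πr² = 7.316 m²; T⁴ = 1.982×10⁹ K⁴.
P = 0.51·5.67×10⁻⁸·7.316·1.982×10⁹.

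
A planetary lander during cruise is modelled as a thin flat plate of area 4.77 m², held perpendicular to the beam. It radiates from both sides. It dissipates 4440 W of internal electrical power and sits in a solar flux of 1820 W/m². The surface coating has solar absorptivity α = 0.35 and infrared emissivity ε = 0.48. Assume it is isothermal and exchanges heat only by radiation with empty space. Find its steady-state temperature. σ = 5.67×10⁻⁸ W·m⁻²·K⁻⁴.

T ≈ 412 K

At steady state, absorbed solar power + internal power = radiated power.
Absorbed: α·S·A_cross = 0.35·1820·4.770 = 3038 W (cross-section A).
Total input = 3038 + 4440 = 7478 W.
Radiated: εσ·A_surf·T⁴ with A_surf = 2A = 9.540 m².
T⁴ = 7478/(0.48·5.67×10⁻⁸·9.540) = 2.880×10¹⁰ K⁴.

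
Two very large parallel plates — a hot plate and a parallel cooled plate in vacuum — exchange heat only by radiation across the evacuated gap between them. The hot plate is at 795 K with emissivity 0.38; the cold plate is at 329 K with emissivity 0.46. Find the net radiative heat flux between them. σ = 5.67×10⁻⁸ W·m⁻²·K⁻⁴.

q ≈ 5780 W/m²

For two infinite grey parallel plates, q = σ(T₁⁴ − T₂⁴)/(1/ε₁ + 1/ε₂ − 1).
T₁⁴ − T₂⁴ = 3.995×10¹¹ − 1.172×10¹⁰ = 3.877×10¹¹ K⁴.
1/ε₁ + 1/ε₂ − 1 = 2.632 + 2.174 − 1 = 3.805.
q = 5.67×10⁻⁸ × 3.877×10¹¹ / 3.805.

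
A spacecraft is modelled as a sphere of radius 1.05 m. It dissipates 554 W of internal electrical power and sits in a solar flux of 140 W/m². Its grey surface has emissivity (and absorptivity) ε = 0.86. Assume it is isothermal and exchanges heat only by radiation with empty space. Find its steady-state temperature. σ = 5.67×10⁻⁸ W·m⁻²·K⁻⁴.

At steady state, absorbed solar power + internal power = radiated power.
Absorbed: α·S·A_cross = 0.86·140·3.464 = 417.0 W (cross-section πr²).
Total input = 417.0 + 554 = 971.0 W.
Radiated: εσ·A_surf·T⁴ with A_surf = 4πr² = 13.85 m².
T⁴ = 971.0/(0.86·5.67×10⁻⁸·13.85) = 1.437×10⁹ K⁴.

T ≈ 195 K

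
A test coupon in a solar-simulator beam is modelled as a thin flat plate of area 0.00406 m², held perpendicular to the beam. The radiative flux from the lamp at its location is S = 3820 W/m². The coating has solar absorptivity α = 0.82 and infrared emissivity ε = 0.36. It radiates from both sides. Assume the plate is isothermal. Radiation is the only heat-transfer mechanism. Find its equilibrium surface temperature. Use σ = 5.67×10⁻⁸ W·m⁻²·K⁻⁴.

At equilibrium, absorbed power = emitted power.
Absorbing cross-section = A = 0.004060 m²; emitting surface = 2A = 0.008120 m² (ratio 2).
αS·A_cross = εσ·A_surf·T⁴  ⇒  T⁴ = αS/(ε·2σ).
T⁴ = 0.820·3820/(0.36·2·5.67×10⁻⁸) = 7.673×10¹⁰ K⁴.
T = (7.673×10¹⁰)^(1/4).

T ≈ 526 K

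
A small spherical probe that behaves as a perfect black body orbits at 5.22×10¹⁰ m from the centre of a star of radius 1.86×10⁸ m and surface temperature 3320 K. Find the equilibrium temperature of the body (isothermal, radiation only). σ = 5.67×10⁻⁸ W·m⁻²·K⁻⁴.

The star's surface emits σT_*⁴; at distance d the flux is S = σT_*⁴(R_*/d)².
S = 5.67×10⁻⁸·(3320)⁴·(1.86×10⁸/5.22×10¹⁰)² = 87.46 W/m².
For an isothermal sphere T⁴ = (1−a)S/(4σ) = 3.856×10⁸ K⁴.

T ≈ 140 K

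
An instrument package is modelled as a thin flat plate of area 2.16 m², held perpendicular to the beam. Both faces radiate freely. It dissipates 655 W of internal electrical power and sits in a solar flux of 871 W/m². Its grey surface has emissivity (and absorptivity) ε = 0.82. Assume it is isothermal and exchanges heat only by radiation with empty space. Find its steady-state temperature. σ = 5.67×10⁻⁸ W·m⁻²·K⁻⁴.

At steady state, absorbed solar power + internal power = radiated power.
Absorbed: α·S·A_cross = 0.82·871·2.160 = 1543 W (cross-section A).
Total input = 1543 + 655 = 2198 W.
Radiated: εσ·A_surf·T⁴ with A_surf = 2A = 4.320 m².
T⁴ = 2198/(0.82·5.67×10⁻⁸·4.320) = 1.094×10¹⁰ K⁴.

T ≈ 323 K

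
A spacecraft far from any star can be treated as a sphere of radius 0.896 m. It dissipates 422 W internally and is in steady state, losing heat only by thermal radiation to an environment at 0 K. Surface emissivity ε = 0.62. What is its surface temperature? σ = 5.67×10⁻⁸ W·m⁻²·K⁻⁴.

T ≈ 186 K

Steady state: internal power = radiated power, P = εσA T⁴.
Radiating area A = 4πr² = 10.09 m².
T⁴ = P/(εσA) = 422/(0.62·5.67×10⁻⁸·10.09) = 1.190×10⁹ K⁴.
T = (1.190×10⁹)^(1/4).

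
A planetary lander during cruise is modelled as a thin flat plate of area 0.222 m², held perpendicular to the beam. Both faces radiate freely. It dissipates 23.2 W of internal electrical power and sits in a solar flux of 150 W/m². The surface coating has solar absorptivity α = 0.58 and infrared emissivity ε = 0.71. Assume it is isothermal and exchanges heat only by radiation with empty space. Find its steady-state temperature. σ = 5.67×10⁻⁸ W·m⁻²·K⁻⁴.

T ≈ 221 K

At steady state, absorbed solar power + internal power = radiated power.
Absorbed: α·S·A_cross = 0.58·150·0.2220 = 19.31 W (cross-section A).
Total input = 19.31 + 23.2 = 42.51 W.
Radiated: εσ·A_surf·T⁴ with A_surf = 2A = 0.4440 m².
T⁴ = 42.51/(0.71·5.67×10⁻⁸·0.4440) = 2.379×10⁹ K⁴.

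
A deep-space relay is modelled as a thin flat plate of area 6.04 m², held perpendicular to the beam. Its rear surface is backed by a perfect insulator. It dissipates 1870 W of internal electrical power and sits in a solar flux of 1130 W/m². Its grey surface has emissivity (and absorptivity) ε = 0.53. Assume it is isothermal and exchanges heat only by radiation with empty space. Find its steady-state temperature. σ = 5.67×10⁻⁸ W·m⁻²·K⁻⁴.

T ≈ 417 K

At steady state, absorbed solar power + internal power = radiated power.
Absorbed: α·S·A_cross = 0.53·1130·6.040 = 3617 W (cross-section A).
Total input = 3617 + 1870 = 5487 W.
Radiated: εσ·A_surf·T⁴ with A_surf = A = 6.040 m².
T⁴ = 5487/(0.53·5.67×10⁻⁸·6.040) = 3.023×10¹⁰ K⁴.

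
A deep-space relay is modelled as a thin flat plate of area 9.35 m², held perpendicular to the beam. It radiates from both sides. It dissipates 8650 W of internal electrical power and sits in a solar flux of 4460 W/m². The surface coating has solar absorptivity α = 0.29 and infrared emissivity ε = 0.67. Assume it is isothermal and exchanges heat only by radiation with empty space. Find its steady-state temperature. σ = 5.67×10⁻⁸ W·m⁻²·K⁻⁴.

At steady state, absorbed solar power + internal power = radiated power.
Absorbed: α·S·A_cross = 0.29·4460·9.350 = 12090 W (cross-section A).
Total input = 12090 + 8650 = 20740 W.
Radiated: εσ·A_surf·T⁴ with A_surf = 2A = 18.70 m².
T⁴ = 20740/(0.67·5.67×10⁻⁸·18.70) = 2.920×10¹⁰ K⁴.

T ≈ 413 K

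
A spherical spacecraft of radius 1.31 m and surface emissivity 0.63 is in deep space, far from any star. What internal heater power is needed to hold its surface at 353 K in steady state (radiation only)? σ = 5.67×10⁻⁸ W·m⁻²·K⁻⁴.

P = εσ·4πr²·T⁴.
4πr² = 21.57 m²; T⁴ = 1.553×10¹⁰ K⁴.
P = 0.63·5.67×10⁻⁸·21.57·1.553×10¹⁰.

P ≈ 12000 W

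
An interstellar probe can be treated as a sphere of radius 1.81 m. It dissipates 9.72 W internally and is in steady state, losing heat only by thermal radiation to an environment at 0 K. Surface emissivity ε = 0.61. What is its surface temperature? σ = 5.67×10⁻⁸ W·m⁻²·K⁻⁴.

T ≈ 51.1 K

Steady state: internal power = radiated power, P = εσA T⁴.
Radiating area A = 4πr² = 41.17 m².
T⁴ = P/(εσA) = 9.72/(0.61·5.67×10⁻⁸·41.17) = 6.826×10⁶ K⁴.
T = (6.826×10⁶)^(1/4).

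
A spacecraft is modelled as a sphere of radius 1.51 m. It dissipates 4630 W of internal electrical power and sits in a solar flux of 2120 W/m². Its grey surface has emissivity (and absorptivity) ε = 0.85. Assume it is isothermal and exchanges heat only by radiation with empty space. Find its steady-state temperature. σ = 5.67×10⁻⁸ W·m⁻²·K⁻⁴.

At steady state, absorbed solar power + internal power = radiated power.
Absorbed: α·S·A_cross = 0.85·2120·7.163 = 12910 W (cross-section πr²).
Total input = 12910 + 4630 = 17540 W.
Radiated: εσ·A_surf·T⁴ with A_surf = 4πr² = 28.65 m².
T⁴ = 17540/(0.85·5.67×10⁻⁸·28.65) = 1.270×10¹⁰ K⁴.

T ≈ 336 K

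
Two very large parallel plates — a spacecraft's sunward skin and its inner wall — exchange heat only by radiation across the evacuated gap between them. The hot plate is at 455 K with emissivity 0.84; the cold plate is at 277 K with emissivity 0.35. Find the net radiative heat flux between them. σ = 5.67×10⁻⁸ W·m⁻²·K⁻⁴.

q ≈ 688 W/m²

For two infinite grey parallel plates, q = σ(T₁⁴ − T₂⁴)/(1/ε₁ + 1/ε₂ − 1).
T₁⁴ − T₂⁴ = 4.286×10¹⁰ − 5.887×10⁹ = 3.697×10¹⁰ K⁴.
1/ε₁ + 1/ε₂ − 1 = 1.190 + 2.857 − 1 = 3.048.
q = 5.67×10⁻⁸ × 3.697×10¹⁰ / 3.048.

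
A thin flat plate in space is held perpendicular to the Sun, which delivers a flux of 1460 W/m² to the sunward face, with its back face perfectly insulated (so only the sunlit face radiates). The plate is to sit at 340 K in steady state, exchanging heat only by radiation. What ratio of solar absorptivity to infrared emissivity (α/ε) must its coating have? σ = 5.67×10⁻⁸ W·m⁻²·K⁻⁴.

Balance: αS·A = εσ·1A·T⁴ ⇒ α/ε = σT⁴/S.
α/ε = 5.67×10⁻⁸·(340)⁴/1460 = 5.67×10⁻⁸·1.336×10¹⁰/1460.

α/ε ≈ 0.519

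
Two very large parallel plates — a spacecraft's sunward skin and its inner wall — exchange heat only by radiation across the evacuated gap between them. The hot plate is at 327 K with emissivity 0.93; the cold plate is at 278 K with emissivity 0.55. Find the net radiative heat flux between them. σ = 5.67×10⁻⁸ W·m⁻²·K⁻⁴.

For two infinite grey parallel plates, q = σ(T₁⁴ − T₂⁴)/(1/ε₁ + 1/ε₂ − 1).
T₁⁴ − T₂⁴ = 1.143×10¹⁰ − 5.973×10⁹ = 5.461×10⁹ K⁴.
1/ε₁ + 1/ε₂ − 1 = 1.075 + 1.818 − 1 = 1.893.
q = 5.67×10⁻⁸ × 5.461×10⁹ / 1.893.

q ≈ 164 W/m²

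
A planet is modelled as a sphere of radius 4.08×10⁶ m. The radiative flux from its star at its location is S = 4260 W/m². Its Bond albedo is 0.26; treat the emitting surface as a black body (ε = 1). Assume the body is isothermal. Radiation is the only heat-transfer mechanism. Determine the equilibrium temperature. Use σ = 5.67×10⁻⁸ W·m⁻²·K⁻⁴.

T ≈ 343 K

At equilibrium, absorbed power = emitted power.
Absorbing cross-section = πr² = 5.230×10¹³ m²; emitting surface = 4πr² = 2.092×10¹⁴ m² (ratio 4).
(1−a)S·A_cross = εσ·A_surf·T⁴  ⇒  T⁴ = (1−a)S/(4σ).
T⁴ = 0.740·4260/(4·5.67×10⁻⁸) = 1.390×10¹⁰ K⁴.
T = (1.390×10¹⁰)^(1/4).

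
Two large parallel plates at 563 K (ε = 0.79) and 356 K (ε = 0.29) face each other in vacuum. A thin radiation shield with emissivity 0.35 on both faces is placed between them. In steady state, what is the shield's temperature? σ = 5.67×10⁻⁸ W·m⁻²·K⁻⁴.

In steady state the net flux on the hot side equals that on the cold side.
σ(T₁⁴−T_s⁴)/D₁ = σ(T_s⁴−T₂⁴)/D₂, with D₁ = 1/ε₁+1/ε_s−1 = 3.123, D₂ = 1/ε_s+1/ε₂−1 = 5.305.
Solve for T_s⁴: T_s⁴ = (D₂·T₁⁴ + D₁·T₂⁴)/(D₁+D₂) = 6.919×10¹⁰ K⁴.

T_s ≈ 513 K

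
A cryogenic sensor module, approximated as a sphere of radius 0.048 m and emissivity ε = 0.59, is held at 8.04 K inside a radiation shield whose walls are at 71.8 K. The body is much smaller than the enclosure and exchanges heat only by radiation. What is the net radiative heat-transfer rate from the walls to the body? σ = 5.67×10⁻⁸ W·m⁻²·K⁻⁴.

For a small grey body in a large enclosure: P_net = εσA(T_body⁴ − T_wall⁴).
A = 4πr² = 0.02895 m²; T_body⁴ − T_wall⁴ = 4179 − 2.658×10⁷ = -2.657×10⁷ K⁴.
|P_net| = 0.59·5.67×10⁻⁸·0.02895·2.657×10⁷.

P_net ≈ 0.0257 W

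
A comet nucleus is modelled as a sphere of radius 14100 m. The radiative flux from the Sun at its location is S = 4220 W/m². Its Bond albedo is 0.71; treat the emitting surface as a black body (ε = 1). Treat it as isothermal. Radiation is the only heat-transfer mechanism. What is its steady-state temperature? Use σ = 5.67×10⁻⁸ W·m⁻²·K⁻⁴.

T ≈ 271 K

At equilibrium, absorbed power = emitted power.
Absorbing cross-section = πr² = 6.246×10⁸ m²; emitting surface = 4πr² = 2.498×10⁹ m² (ratio 4).
(1−a)S·A_cross = εσ·A_surf·T⁴  ⇒  T⁴ = (1−a)S/(4σ).
T⁴ = 0.290·4220/(4·5.67×10⁻⁸) = 5.396×10⁹ K⁴.
T = (5.396×10⁹)^(1/4).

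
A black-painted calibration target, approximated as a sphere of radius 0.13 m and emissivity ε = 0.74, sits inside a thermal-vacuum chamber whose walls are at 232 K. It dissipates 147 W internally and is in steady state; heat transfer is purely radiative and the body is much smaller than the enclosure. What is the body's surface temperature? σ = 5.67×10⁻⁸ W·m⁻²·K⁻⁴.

T ≈ 373 K

For a small grey body in a large enclosure, net radiated power = εσA(T⁴ − T_w⁴).
Steady state: P = εσA(T⁴ − T_w⁴) with A = 4πr² = 0.2124 m².
T⁴ = P/(εσA) + T_w⁴ = 147/(0.74·5.67×10⁻⁸·0.2124) + (232)⁴
    = 1.650×10¹⁰ + 2.897×10⁹ = 1.939×10¹⁰ K⁴.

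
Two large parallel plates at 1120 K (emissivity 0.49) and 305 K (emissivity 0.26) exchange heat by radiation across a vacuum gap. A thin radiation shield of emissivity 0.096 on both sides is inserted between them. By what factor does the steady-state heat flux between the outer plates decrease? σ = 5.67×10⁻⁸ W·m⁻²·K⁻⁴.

factor ≈ 5.06

Without shield: q₀ = σΔ(T⁴)/(1/ε₁+1/ε₂−1) with denominator 4.887.
With shield the two gaps are in series; the resistances add: (1/ε₁+1/ε_s−1)+(1/ε_s+1/ε₂−1) = 11.46+13.26 = 24.72.
Heat-flux ratio q₀/q = 24.72/4.887.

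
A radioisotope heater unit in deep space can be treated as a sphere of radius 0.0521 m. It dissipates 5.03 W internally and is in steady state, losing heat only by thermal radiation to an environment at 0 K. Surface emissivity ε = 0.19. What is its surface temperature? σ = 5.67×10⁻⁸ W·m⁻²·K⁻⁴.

Steady state: internal power = radiated power, P = εσA T⁴.
Radiating area A = 4πr² = 0.03411 m².
T⁴ = P/(εσA) = 5.03/(0.19·5.67×10⁻⁸·0.03411) = 1.369×10¹⁰ K⁴.
T = (1.369×10¹⁰)^(1/4).

T ≈ 342 K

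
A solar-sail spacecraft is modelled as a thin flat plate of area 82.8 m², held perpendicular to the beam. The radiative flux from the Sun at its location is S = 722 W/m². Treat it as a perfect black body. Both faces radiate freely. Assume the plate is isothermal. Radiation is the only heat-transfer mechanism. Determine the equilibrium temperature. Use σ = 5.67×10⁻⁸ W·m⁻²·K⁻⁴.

T ≈ 282 K

At equilibrium, absorbed power = emitted power.
Absorbing cross-section = A = 82.80 m²; emitting surface = 2A = 165.6 m² (ratio 2).
S·A_cross = εσ·A_surf·T⁴  ⇒  T⁴ = S/(2σ).
T⁴ = 1.00·722/(2·5.67×10⁻⁸) = 6.367×10⁹ K⁴.
T = (6.367×10⁹)^(1/4).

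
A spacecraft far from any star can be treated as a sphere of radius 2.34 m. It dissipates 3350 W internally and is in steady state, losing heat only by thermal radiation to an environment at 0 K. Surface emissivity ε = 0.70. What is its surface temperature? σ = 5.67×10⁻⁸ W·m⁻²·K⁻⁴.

Steady state: internal power = radiated power, P = εσA T⁴.
Radiating area A = 4πr² = 68.81 m².
T⁴ = P/(εσA) = 3350/(0.70·5.67×10⁻⁸·68.81) = 1.227×10⁹ K⁴.
T = (1.227×10⁹)^(1/4).

T ≈ 187 K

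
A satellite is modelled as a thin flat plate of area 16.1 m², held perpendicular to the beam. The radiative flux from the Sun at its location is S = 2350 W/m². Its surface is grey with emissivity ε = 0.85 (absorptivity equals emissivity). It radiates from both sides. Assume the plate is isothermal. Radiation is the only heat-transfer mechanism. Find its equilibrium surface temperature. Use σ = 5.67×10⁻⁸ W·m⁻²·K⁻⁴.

At equilibrium, absorbed power = emitted power.
Absorbing cross-section = A = 16.10 m²; emitting surface = 2A = 32.20 m² (ratio 2).
εS·A_cross = εσ·A_surf·T⁴  ⇒  T⁴ = S/(2σ)   (ε cancels).
T⁴ = 2350/(2·5.67×10⁻⁸) = 2.072×10¹⁰ K⁴.
T = (2.072×10¹⁰)^(1/4).

T ≈ 379 K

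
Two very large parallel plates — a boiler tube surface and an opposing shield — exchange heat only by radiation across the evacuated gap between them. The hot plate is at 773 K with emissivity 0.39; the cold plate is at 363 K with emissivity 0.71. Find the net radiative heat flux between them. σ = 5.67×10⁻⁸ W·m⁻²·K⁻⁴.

For two infinite grey parallel plates, q = σ(T₁⁴ − T₂⁴)/(1/ε₁ + 1/ε₂ − 1).
T₁⁴ − T₂⁴ = 3.570×10¹¹ − 1.736×10¹⁰ = 3.397×10¹¹ K⁴.
1/ε₁ + 1/ε₂ − 1 = 2.564 + 1.408 − 1 = 2.973.
q = 5.67×10⁻⁸ × 3.397×10¹¹ / 2.973.

q ≈ 6480 W/m²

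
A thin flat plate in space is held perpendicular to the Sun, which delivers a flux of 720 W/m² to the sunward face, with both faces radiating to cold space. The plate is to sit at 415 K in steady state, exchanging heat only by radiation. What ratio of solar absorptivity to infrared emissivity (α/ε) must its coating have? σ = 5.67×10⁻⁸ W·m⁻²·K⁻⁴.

α/ε ≈ 4.67

Balance: αS·A = εσ·2A·T⁴ ⇒ α/ε = 2σT⁴/S.
α/ε = 2·5.67×10⁻⁸·(415)⁴/720 = 2·5.67×10⁻⁸·2.966×10¹⁰/720.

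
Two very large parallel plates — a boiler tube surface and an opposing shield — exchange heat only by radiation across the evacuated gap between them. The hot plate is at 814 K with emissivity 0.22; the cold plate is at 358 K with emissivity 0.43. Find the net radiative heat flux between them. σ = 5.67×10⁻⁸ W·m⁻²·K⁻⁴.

q ≈ 4080 W/m²

For two infinite grey parallel plates, q = σ(T₁⁴ − T₂⁴)/(1/ε₁ + 1/ε₂ − 1).
T₁⁴ − T₂⁴ = 4.390×10¹¹ − 1.643×10¹⁰ = 4.226×10¹¹ K⁴.
1/ε₁ + 1/ε₂ − 1 = 4.545 + 2.326 − 1 = 5.871.
q = 5.67×10⁻⁸ × 4.226×10¹¹ / 5.871.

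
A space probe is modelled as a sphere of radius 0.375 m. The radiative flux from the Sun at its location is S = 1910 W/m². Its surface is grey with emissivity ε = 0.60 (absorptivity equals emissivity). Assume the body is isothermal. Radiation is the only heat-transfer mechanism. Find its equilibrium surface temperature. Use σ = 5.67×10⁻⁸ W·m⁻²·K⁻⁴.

T ≈ 303 K

At equilibrium, absorbed power = emitted power.
Absorbing cross-section = πr² = 0.4418 m²; emitting surface = 4πr² = 1.767 m² (ratio 4).
εS·A_cross = εσ·A_surf·T⁴  ⇒  T⁴ = S/(4σ)   (ε cancels).
T⁴ = 1910/(4·5.67×10⁻⁸) = 8.422×10⁹ K⁴.
T = (8.422×10⁹)^(1/4).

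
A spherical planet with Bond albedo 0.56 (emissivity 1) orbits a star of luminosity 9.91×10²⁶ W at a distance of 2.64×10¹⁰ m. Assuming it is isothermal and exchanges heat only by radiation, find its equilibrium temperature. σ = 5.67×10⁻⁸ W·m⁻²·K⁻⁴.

First find the stellar flux at distance d: S = L/(4πd²) = 9.91×10²⁶/(4π·(2.64×10¹⁰)²) = 1.132×10⁵ W/m².
For an isothermal sphere, absorbed (1−a)S·πr² = emitted σ·4πr²·T⁴, so T⁴ = (1−a)S/(4σ).
T⁴ = 0.440·1.132×10⁵/(4·5.67×10⁻⁸) = 2.195×10¹¹ K⁴.

T ≈ 684 K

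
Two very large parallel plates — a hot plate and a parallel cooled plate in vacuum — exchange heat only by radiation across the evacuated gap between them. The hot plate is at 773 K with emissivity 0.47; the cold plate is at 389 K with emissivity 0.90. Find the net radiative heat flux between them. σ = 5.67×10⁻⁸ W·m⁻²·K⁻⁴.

q ≈ 8460 W/m²

For two infinite grey parallel plates, q = σ(T₁⁴ − T₂⁴)/(1/ε₁ + 1/ε₂ − 1).
T₁⁴ − T₂⁴ = 3.570×10¹¹ − 2.290×10¹⁰ = 3.341×10¹¹ K⁴.
1/ε₁ + 1/ε₂ − 1 = 2.128 + 1.111 − 1 = 2.239.
q = 5.67×10⁻⁸ × 3.341×10¹¹ / 2.239.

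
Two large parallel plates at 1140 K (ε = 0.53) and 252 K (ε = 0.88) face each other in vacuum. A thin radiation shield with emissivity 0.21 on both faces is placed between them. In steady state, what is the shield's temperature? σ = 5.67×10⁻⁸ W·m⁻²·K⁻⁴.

T_s ≈ 942 K

In steady state the net flux on the hot side equals that on the cold side.
σ(T₁⁴−T_s⁴)/D₁ = σ(T_s⁴−T₂⁴)/D₂, with D₁ = 1/ε₁+1/ε_s−1 = 5.649, D₂ = 1/ε_s+1/ε₂−1 = 4.898.
Solve for T_s⁴: T_s⁴ = (D₂·T₁⁴ + D₁·T₂⁴)/(D₁+D₂) = 7.866×10¹¹ K⁴.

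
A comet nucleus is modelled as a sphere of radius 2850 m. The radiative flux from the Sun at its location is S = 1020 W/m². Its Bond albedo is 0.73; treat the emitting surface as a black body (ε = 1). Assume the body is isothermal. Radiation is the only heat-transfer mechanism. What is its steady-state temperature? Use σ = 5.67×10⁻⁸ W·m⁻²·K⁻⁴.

At equilibrium, absorbed power = emitted power.
Absorbing cross-section = πr² = 2.552×10⁷ m²; emitting surface = 4πr² = 1.021×10⁸ m² (ratio 4).
(1−a)S·A_cross = εσ·A_surf·T⁴  ⇒  T⁴ = (1−a)S/(4σ).
T⁴ = 0.270·1020/(4·5.67×10⁻⁸) = 1.214×10⁹ K⁴.
T = (1.214×10⁹)^(1/4).

T ≈ 187 K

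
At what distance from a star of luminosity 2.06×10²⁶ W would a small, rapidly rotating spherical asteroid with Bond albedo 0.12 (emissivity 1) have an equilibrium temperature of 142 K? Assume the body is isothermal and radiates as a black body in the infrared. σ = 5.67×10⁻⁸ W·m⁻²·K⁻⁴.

d ≈ 3.96×10¹¹ m

For an isothermal black-emitting sphere, (1−a)S·πr² = σ·4πr²·T⁴ ⇒ S = 4σT⁴/(1−a).
S = 4·5.67×10⁻⁸·(142)⁴/0.880 = 104.8 W/m².
Flux falls as S = L/(4πd²), so d = √(L/(4πS)) = √(2.06×10²⁶/(4π·104.8)).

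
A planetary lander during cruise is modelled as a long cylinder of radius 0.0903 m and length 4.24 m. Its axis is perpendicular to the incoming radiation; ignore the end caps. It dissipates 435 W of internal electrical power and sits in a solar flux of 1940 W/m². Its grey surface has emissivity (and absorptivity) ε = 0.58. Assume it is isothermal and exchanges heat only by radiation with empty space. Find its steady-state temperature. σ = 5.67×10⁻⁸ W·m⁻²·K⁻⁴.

T ≈ 358 K

At steady state, absorbed solar power + internal power = radiated power.
Absorbed: α·S·A_cross = 0.58·1940·0.7657 = 861.6 W (cross-section 2rL).
Total input = 861.6 + 435 = 1297 W.
Radiated: εσ·A_surf·T⁴ with A_surf = 2πrL = 2.406 m².
T⁴ = 1297/(0.58·5.67×10⁻⁸·2.406) = 1.639×10¹⁰ K⁴.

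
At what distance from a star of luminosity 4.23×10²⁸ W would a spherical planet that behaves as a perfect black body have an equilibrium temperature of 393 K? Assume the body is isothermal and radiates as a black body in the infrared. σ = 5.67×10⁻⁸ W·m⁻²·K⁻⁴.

d ≈ 7.89×10¹¹ m

For an isothermal black-emitting sphere, (1−a)S·πr² = σ·4πr²·T⁴ ⇒ S = 4σT⁴/(1−a).
S = 4·5.67×10⁻⁸·(393)⁴/1.00 = 5410 W/m².
Flux falls as S = L/(4πd²), so d = √(L/(4πS)) = √(4.23×10²⁸/(4π·5410)).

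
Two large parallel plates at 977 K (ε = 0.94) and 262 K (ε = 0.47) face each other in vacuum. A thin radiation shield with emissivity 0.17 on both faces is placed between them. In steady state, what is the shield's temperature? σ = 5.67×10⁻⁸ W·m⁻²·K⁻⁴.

T_s ≈ 839 K

In steady state the net flux on the hot side equals that on the cold side.
σ(T₁⁴−T_s⁴)/D₁ = σ(T_s⁴−T₂⁴)/D₂, with D₁ = 1/ε₁+1/ε_s−1 = 5.946, D₂ = 1/ε_s+1/ε₂−1 = 7.010.
Solve for T_s⁴: T_s⁴ = (D₂·T₁⁴ + D₁·T₂⁴)/(D₁+D₂) = 4.951×10¹¹ K⁴.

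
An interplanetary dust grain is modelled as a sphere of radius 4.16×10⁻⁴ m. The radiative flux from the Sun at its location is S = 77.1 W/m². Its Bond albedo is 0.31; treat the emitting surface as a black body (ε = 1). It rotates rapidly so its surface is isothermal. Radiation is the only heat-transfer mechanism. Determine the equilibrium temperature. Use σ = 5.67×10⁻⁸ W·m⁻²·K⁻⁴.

At equilibrium, absorbed power = emitted power.
Absorbing cross-section = πr² = 5.437×10⁻⁷ m²; emitting surface = 4πr² = 2.175×10⁻⁶ m² (ratio 4).
(1−a)S·A_cross = εσ·A_surf·T⁴  ⇒  T⁴ = (1−a)S/(4σ).
T⁴ = 0.690·77.1/(4·5.67×10⁻⁸) = 2.346×10⁸ K⁴.
T = (2.346×10⁸)^(1/4).

T ≈ 124 K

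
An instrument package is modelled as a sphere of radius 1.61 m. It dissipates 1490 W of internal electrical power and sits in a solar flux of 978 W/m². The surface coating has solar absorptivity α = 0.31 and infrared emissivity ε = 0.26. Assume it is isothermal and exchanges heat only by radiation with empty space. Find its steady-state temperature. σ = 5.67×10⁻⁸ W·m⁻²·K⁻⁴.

At steady state, absorbed solar power + internal power = radiated power.
Absorbed: α·S·A_cross = 0.31·978·8.143 = 2469 W (cross-section πr²).
Total input = 2469 + 1490 = 3959 W.
Radiated: εσ·A_surf·T⁴ with A_surf = 4πr² = 32.57 m².
T⁴ = 3959/(0.26·5.67×10⁻⁸·32.57) = 8.244×10⁹ K⁴.

T ≈ 301 K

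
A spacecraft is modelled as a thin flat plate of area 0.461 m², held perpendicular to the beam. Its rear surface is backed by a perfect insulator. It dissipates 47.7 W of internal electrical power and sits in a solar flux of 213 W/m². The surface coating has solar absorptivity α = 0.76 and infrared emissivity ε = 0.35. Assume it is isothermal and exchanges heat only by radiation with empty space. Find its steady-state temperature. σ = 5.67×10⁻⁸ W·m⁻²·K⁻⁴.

T ≈ 340 K

At steady state, absorbed solar power + internal power = radiated power.
Absorbed: α·S·A_cross = 0.76·213·0.4610 = 74.63 W (cross-section A).
Total input = 74.63 + 47.7 = 122.3 W.
Radiated: εσ·A_surf·T⁴ with A_surf = A = 0.4610 m².
T⁴ = 122.3/(0.35·5.67×10⁻⁸·0.4610) = 1.337×10¹⁰ K⁴.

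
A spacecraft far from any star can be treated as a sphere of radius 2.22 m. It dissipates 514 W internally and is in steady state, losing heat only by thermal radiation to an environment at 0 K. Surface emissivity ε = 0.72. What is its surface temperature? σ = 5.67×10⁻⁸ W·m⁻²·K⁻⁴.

Steady state: internal power = radiated power, P = εσA T⁴.
Radiating area A = 4πr² = 61.93 m².
T⁴ = P/(εσA) = 514/(0.72·5.67×10⁻⁸·61.93) = 2.033×10⁸ K⁴.
T = (2.033×10⁸)^(1/4).

T ≈ 119 K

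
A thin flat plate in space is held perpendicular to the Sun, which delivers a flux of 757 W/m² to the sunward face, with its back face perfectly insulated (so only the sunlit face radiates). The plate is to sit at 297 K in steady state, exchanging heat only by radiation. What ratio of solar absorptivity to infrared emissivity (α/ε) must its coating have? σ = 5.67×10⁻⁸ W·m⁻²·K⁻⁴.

Balance: αS·A = εσ·1A·T⁴ ⇒ α/ε = σT⁴/S.
α/ε = 5.67×10⁻⁸·(297)⁴/757 = 5.67×10⁻⁸·7.781×10⁹/757.

α/ε ≈ 0.583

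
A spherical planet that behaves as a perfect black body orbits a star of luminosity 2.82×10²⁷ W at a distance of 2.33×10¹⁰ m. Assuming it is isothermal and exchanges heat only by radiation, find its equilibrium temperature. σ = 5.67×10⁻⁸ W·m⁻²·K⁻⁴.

T ≈ 1160 K

First find the stellar flux at distance d: S = L/(4πd²) = 2.82×10²⁷/(4π·(2.33×10¹⁰)²) = 4.134×10⁵ W/m².
For an isothermal sphere, absorbed (1−a)S·πr² = emitted σ·4πr²·T⁴, so T⁴ = (1−a)S/(4σ).
T⁴ = 1.00·4.134×10⁵/(4·5.67×10⁻⁸) = 1.823×10¹² K⁴.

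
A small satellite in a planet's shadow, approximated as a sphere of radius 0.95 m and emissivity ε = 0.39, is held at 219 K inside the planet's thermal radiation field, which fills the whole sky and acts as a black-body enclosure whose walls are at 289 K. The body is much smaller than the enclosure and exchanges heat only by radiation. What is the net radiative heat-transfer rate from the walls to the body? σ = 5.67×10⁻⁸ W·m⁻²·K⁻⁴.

For a small grey body in a large enclosure: P_net = εσA(T_body⁴ − T_wall⁴).
A = 4πr² = 11.34 m²; T_body⁴ − T_wall⁴ = 2.300×10⁹ − 6.976×10⁹ = -4.675×10⁹ K⁴.
|P_net| = 0.39·5.67×10⁻⁸·11.34·4.675×10⁹.

P_net ≈ 1170 W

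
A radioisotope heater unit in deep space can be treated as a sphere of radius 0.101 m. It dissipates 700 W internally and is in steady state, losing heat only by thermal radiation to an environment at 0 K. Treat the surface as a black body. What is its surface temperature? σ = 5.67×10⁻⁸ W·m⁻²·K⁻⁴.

Steady state: internal power = radiated power, P = εσA T⁴.
Radiating area A = 4πr² = 0.1282 m².
T⁴ = P/(εσA) = 700/(1.0·5.67×10⁻⁸·0.1282) = 9.631×10¹⁰ K⁴.
T = (9.631×10¹⁰)^(1/4).

T ≈ 557 K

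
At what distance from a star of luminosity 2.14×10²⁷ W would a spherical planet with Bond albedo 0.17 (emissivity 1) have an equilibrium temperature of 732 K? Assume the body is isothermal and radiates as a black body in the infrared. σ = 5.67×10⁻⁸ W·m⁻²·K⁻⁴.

d ≈ 4.66×10¹⁰ m

For an isothermal black-emitting sphere, (1−a)S·πr² = σ·4πr²·T⁴ ⇒ S = 4σT⁴/(1−a).
S = 4·5.67×10⁻⁸·(732)⁴/0.830 = 78450 W/m².
Flux falls as S = L/(4πd²), so d = √(L/(4πS)) = √(2.14×10²⁷/(4π·78450)).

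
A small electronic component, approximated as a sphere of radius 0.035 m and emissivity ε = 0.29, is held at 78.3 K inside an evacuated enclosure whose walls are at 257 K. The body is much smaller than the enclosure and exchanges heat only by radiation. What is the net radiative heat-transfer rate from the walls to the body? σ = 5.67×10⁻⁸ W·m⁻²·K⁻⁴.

For a small grey body in a large enclosure: P_net = εσA(T_body⁴ − T_wall⁴).
A = 4πr² = 0.01539 m²; T_body⁴ − T_wall⁴ = 3.759×10⁷ − 4.362×10⁹ = -4.325×10⁹ K⁴.
|P_net| = 0.29·5.67×10⁻⁸·0.01539·4.325×10⁹.

P_net ≈ 1.09 W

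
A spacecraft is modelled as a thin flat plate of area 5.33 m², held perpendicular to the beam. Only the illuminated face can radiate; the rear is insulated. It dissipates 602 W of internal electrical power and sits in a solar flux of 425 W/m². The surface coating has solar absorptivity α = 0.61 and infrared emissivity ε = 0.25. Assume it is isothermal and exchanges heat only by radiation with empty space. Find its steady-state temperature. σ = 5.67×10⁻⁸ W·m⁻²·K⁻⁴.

At steady state, absorbed solar power + internal power = radiated power.
Absorbed: α·S·A_cross = 0.61·425·5.330 = 1382 W (cross-section A).
Total input = 1382 + 602 = 1984 W.
Radiated: εσ·A_surf·T⁴ with A_surf = A = 5.330 m².
T⁴ = 1984/(0.25·5.67×10⁻⁸·5.330) = 2.626×10¹⁰ K⁴.

T ≈ 403 K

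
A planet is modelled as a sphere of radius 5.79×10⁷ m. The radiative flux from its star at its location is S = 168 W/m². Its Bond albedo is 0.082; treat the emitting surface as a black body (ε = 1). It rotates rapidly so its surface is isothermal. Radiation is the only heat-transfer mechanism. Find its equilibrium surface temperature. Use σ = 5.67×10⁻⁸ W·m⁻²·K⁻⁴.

At equilibrium, absorbed power = emitted power.
Absorbing cross-section = πr² = 1.053×10¹⁶ m²; emitting surface = 4πr² = 4.213×10¹⁶ m² (ratio 4).
(1−a)S·A_cross = εσ·A_surf·T⁴  ⇒  T⁴ = (1−a)S/(4σ).
T⁴ = 0.918·168/(4·5.67×10⁻⁸) = 6.800×10⁸ K⁴.
T = (6.800×10⁸)^(1/4).

T ≈ 161 K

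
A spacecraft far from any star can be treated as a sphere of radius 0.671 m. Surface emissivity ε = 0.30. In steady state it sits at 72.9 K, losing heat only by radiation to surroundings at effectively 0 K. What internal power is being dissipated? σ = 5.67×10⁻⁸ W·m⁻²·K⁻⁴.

P ≈ 2.72 W

Steady state: P = εσA T⁴.
A = 4πr² = 5.658 m²; T⁴ = (72.9)⁴ = 2.824×10⁷ K⁴.
P = 0.30 × 5.67×10⁻⁸ × 5.658 × 2.824×10⁷.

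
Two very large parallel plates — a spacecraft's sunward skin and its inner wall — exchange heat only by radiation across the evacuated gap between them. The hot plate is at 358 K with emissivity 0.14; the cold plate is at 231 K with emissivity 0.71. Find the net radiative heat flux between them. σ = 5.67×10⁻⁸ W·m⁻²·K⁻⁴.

q ≈ 102 W/m²

For two infinite grey parallel plates, q = σ(T₁⁴ − T₂⁴)/(1/ε₁ + 1/ε₂ − 1).
T₁⁴ − T₂⁴ = 1.643×10¹⁰ − 2.847×10⁹ = 1.358×10¹⁰ K⁴.
1/ε₁ + 1/ε₂ − 1 = 7.143 + 1.408 − 1 = 7.551.
q = 5.67×10⁻⁸ × 1.358×10¹⁰ / 7.551.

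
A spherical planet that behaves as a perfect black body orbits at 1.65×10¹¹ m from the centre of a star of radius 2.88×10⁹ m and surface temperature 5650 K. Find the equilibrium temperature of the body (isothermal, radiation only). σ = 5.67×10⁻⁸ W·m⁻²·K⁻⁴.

The star's surface emits σT_*⁴; at distance d the flux is S = σT_*⁴(R_*/d)².
S = 5.67×10⁻⁸·(5650)⁴·(2.88×10⁹/1.65×10¹¹)² = 17600 W/m².
For an isothermal sphere T⁴ = (1−a)S/(4σ) = 7.762×10¹⁰ K⁴.

T ≈ 528 K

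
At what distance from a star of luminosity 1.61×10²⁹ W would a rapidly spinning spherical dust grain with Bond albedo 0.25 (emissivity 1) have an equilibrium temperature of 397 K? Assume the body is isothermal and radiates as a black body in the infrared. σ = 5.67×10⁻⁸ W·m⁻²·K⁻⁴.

For an isothermal black-emitting sphere, (1−a)S·πr² = σ·4πr²·T⁴ ⇒ S = 4σT⁴/(1−a).
S = 4·5.67×10⁻⁸·(397)⁴/0.750 = 7512 W/m².
Flux falls as S = L/(4πd²), so d = √(L/(4πS)) = √(1.61×10²⁹/(4π·7512)).

d ≈ 1.31×10¹² m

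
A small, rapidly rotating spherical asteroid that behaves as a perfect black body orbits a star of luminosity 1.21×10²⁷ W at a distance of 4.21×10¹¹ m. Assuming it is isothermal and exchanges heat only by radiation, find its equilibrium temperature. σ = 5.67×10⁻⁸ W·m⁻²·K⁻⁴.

T ≈ 221 K

First find the stellar flux at distance d: S = L/(4πd²) = 1.21×10²⁷/(4π·(4.21×10¹¹)²) = 543.3 W/m².
For an isothermal sphere, absorbed (1−a)S·πr² = emitted σ·4πr²·T⁴, so T⁴ = (1−a)S/(4σ).
T⁴ = 1.00·543.3/(4·5.67×10⁻⁸) = 2.395×10⁹ K⁴.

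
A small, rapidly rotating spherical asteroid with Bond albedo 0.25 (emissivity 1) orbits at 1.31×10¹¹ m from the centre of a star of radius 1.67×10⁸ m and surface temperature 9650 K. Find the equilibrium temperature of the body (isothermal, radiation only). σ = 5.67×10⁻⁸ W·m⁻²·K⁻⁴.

The star's surface emits σT_*⁴; at distance d the flux is S = σT_*⁴(R_*/d)².
S = 5.67×10⁻⁸·(9650)⁴·(1.67×10⁸/1.31×10¹¹)² = 799.1 W/m².
For an isothermal sphere T⁴ = (1−a)S/(4σ) = 2.642×10⁹ K⁴.

T ≈ 227 K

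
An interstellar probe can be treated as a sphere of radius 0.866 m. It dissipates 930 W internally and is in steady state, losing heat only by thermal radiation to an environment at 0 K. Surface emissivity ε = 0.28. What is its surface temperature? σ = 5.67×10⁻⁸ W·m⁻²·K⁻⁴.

Steady state: internal power = radiated power, P = εσA T⁴.
Radiating area A = 4πr² = 9.424 m².
T⁴ = P/(εσA) = 930/(0.28·5.67×10⁻⁸·9.424) = 6.216×10⁹ K⁴.
T = (6.216×10⁹)^(1/4).

T ≈ 281 K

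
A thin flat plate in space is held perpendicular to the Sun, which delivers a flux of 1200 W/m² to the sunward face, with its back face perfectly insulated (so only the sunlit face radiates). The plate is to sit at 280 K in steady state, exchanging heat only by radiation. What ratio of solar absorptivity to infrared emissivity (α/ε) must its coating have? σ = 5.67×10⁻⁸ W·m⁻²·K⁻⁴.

Balance: αS·A = εσ·1A·T⁴ ⇒ α/ε = σT⁴/S.
α/ε = 5.67×10⁻⁸·(280)⁴/1200 = 5.67×10⁻⁸·6.147×10⁹/1200.

α/ε ≈ 0.290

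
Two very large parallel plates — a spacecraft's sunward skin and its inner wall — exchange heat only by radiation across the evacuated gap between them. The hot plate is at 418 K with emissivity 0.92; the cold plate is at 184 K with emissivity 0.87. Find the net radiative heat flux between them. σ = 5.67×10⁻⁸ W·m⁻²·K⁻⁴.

q ≈ 1350 W/m²

For two infinite grey parallel plates, q = σ(T₁⁴ − T₂⁴)/(1/ε₁ + 1/ε₂ − 1).
T₁⁴ − T₂⁴ = 3.053×10¹⁰ − 1.146×10⁹ = 2.938×10¹⁰ K⁴.
1/ε₁ + 1/ε₂ − 1 = 1.087 + 1.149 − 1 = 1.236.
q = 5.67×10⁻⁸ × 2.938×10¹⁰ / 1.236.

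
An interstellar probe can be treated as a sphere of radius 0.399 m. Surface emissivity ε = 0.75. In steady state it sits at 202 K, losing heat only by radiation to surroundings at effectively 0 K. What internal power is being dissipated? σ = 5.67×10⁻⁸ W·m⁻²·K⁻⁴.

P ≈ 142 W

Steady state: P = εσA T⁴.
A = 4πr² = 2.001 m²; T⁴ = (202)⁴ = 1.665×10⁹ K⁴.
P = 0.75 × 5.67×10⁻⁸ × 2.001 × 1.665×10⁹.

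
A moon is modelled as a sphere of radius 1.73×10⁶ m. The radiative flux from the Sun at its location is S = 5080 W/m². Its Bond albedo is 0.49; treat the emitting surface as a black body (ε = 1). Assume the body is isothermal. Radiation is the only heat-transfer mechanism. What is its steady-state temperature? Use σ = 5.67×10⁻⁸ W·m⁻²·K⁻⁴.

At equilibrium, absorbed power = emitted power.
Absorbing cross-section = πr² = 9.402×10¹² m²; emitting surface = 4πr² = 3.761×10¹³ m² (ratio 4).
(1−a)S·A_cross = εσ·A_surf·T⁴  ⇒  T⁴ = (1−a)S/(4σ).
T⁴ = 0.510·5080/(4·5.67×10⁻⁸) = 1.142×10¹⁰ K⁴.
T = (1.142×10¹⁰)^(1/4).

T ≈ 327 K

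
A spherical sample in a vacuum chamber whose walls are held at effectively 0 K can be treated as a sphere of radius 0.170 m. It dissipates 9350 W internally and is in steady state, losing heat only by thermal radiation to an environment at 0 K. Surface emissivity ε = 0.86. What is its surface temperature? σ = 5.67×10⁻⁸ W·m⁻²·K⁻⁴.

T ≈ 852 K

Steady state: internal power = radiated power, P = εσA T⁴.
Radiating area A = 4πr² = 0.3632 m².
T⁴ = P/(εσA) = 9350/(0.86·5.67×10⁻⁸·0.3632) = 5.280×10¹¹ K⁴.
T = (5.280×10¹¹)^(1/4).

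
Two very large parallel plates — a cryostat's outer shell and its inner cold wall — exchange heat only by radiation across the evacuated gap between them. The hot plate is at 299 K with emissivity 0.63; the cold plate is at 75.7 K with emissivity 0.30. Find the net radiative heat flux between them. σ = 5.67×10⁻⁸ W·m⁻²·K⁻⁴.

q ≈ 115 W/m²

For two infinite grey parallel plates, q = σ(T₁⁴ − T₂⁴)/(1/ε₁ + 1/ε₂ − 1).
T₁⁴ − T₂⁴ = 7.993×10⁹ − 3.284×10⁷ = 7.960×10⁹ K⁴.
1/ε₁ + 1/ε₂ − 1 = 1.587 + 3.333 − 1 = 3.921.
q = 5.67×10⁻⁸ × 7.960×10⁹ / 3.921.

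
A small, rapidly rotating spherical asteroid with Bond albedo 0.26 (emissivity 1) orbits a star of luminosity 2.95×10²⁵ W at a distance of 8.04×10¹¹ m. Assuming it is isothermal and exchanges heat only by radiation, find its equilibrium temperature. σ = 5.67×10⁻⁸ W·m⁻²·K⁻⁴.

T ≈ 58.7 K

First find the stellar flux at distance d: S = L/(4πd²) = 2.95×10²⁵/(4π·(8.04×10¹¹)²) = 3.632 W/m².
For an isothermal sphere, absorbed (1−a)S·πr² = emitted σ·4πr²·T⁴, so T⁴ = (1−a)S/(4σ).
T⁴ = 0.740·3.632/(4·5.67×10⁻⁸) = 1.185×10⁷ K⁴.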